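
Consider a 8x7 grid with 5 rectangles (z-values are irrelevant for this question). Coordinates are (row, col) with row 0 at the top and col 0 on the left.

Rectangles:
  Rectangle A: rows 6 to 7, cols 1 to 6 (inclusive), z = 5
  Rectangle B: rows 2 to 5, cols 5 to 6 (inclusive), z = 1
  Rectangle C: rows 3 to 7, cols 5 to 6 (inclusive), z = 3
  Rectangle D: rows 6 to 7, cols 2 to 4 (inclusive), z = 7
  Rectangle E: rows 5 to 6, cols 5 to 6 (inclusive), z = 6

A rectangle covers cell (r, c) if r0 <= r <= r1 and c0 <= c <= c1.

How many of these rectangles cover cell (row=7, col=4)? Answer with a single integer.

Check cell (7,4):
  A: rows 6-7 cols 1-6 -> covers
  B: rows 2-5 cols 5-6 -> outside (row miss)
  C: rows 3-7 cols 5-6 -> outside (col miss)
  D: rows 6-7 cols 2-4 -> covers
  E: rows 5-6 cols 5-6 -> outside (row miss)
Count covering = 2

Answer: 2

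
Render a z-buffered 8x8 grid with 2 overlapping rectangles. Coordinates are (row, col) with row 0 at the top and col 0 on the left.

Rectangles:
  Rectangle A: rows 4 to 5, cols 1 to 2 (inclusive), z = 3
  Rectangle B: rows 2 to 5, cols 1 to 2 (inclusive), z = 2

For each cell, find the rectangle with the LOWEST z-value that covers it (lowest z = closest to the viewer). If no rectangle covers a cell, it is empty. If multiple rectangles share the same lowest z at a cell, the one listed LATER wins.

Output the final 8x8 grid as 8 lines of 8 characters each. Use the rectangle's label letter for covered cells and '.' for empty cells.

........
........
.BB.....
.BB.....
.BB.....
.BB.....
........
........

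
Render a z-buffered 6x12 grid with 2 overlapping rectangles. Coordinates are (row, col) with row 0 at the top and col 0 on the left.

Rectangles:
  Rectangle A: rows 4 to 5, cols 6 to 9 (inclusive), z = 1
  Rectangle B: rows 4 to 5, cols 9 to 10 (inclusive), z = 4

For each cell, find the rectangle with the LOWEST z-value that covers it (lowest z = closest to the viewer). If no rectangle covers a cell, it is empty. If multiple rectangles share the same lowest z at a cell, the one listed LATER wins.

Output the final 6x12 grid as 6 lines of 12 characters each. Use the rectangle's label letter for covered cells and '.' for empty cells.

............
............
............
............
......AAAAB.
......AAAAB.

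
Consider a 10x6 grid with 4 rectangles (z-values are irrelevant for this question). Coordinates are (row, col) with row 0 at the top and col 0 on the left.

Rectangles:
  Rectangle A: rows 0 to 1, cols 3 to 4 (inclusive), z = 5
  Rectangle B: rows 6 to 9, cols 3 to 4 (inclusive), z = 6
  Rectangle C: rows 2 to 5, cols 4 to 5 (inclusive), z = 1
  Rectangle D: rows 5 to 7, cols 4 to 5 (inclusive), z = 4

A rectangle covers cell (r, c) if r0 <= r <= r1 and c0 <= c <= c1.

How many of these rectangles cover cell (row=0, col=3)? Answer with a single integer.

Check cell (0,3):
  A: rows 0-1 cols 3-4 -> covers
  B: rows 6-9 cols 3-4 -> outside (row miss)
  C: rows 2-5 cols 4-5 -> outside (row miss)
  D: rows 5-7 cols 4-5 -> outside (row miss)
Count covering = 1

Answer: 1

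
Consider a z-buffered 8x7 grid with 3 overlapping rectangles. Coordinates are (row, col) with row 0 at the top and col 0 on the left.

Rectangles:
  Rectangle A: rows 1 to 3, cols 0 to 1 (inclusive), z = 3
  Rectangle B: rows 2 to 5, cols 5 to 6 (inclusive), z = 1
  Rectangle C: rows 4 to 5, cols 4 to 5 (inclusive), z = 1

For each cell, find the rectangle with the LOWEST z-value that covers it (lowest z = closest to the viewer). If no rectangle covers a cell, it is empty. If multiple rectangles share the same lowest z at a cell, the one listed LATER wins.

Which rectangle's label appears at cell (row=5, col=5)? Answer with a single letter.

Check cell (5,5):
  A: rows 1-3 cols 0-1 -> outside (row miss)
  B: rows 2-5 cols 5-6 z=1 -> covers; best now B (z=1)
  C: rows 4-5 cols 4-5 z=1 -> covers; best now C (z=1)
Winner: C at z=1

Answer: C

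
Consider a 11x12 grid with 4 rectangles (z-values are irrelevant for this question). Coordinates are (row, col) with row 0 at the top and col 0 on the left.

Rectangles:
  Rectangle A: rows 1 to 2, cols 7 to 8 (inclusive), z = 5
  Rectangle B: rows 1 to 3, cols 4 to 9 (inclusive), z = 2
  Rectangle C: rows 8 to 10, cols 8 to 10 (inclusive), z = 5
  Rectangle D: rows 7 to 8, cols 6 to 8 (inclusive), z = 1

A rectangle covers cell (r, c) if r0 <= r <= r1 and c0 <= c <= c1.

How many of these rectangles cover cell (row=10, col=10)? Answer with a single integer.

Answer: 1

Derivation:
Check cell (10,10):
  A: rows 1-2 cols 7-8 -> outside (row miss)
  B: rows 1-3 cols 4-9 -> outside (row miss)
  C: rows 8-10 cols 8-10 -> covers
  D: rows 7-8 cols 6-8 -> outside (row miss)
Count covering = 1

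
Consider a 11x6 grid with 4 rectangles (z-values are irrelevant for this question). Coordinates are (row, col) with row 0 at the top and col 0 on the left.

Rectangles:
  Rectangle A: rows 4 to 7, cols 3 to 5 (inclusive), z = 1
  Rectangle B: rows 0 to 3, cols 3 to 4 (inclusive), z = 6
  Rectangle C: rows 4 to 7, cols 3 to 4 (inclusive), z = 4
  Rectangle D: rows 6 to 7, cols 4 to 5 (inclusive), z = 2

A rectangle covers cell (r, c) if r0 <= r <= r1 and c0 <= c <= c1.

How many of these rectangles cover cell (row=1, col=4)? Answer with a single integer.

Answer: 1

Derivation:
Check cell (1,4):
  A: rows 4-7 cols 3-5 -> outside (row miss)
  B: rows 0-3 cols 3-4 -> covers
  C: rows 4-7 cols 3-4 -> outside (row miss)
  D: rows 6-7 cols 4-5 -> outside (row miss)
Count covering = 1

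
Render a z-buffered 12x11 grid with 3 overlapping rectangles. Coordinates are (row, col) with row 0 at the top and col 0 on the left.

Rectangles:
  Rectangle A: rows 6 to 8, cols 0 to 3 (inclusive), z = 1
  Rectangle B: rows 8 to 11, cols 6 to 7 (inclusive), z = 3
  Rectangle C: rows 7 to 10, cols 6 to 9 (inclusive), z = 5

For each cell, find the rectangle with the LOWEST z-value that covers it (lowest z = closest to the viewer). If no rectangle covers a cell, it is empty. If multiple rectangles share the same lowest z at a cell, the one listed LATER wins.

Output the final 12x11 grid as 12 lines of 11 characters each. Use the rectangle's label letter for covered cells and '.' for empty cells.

...........
...........
...........
...........
...........
...........
AAAA.......
AAAA..CCCC.
AAAA..BBCC.
......BBCC.
......BBCC.
......BB...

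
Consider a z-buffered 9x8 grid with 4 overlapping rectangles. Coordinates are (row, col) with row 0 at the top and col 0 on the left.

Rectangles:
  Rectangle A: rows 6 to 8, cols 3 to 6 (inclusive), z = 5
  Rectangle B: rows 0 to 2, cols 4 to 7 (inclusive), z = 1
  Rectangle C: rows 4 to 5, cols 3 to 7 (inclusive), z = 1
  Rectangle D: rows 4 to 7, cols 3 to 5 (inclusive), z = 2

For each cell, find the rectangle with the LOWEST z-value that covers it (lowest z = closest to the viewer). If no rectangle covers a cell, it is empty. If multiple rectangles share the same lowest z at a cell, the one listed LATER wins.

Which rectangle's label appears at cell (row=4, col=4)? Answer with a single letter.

Answer: C

Derivation:
Check cell (4,4):
  A: rows 6-8 cols 3-6 -> outside (row miss)
  B: rows 0-2 cols 4-7 -> outside (row miss)
  C: rows 4-5 cols 3-7 z=1 -> covers; best now C (z=1)
  D: rows 4-7 cols 3-5 z=2 -> covers; best now C (z=1)
Winner: C at z=1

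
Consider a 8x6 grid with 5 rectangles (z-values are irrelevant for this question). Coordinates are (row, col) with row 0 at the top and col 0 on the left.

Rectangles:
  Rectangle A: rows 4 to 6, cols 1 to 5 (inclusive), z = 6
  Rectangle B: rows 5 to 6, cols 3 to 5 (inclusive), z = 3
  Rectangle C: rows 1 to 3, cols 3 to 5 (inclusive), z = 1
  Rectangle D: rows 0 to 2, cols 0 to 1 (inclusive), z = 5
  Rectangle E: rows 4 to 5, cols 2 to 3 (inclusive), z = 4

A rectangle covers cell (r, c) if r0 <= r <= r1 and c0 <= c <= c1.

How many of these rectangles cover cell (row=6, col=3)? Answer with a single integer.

Answer: 2

Derivation:
Check cell (6,3):
  A: rows 4-6 cols 1-5 -> covers
  B: rows 5-6 cols 3-5 -> covers
  C: rows 1-3 cols 3-5 -> outside (row miss)
  D: rows 0-2 cols 0-1 -> outside (row miss)
  E: rows 4-5 cols 2-3 -> outside (row miss)
Count covering = 2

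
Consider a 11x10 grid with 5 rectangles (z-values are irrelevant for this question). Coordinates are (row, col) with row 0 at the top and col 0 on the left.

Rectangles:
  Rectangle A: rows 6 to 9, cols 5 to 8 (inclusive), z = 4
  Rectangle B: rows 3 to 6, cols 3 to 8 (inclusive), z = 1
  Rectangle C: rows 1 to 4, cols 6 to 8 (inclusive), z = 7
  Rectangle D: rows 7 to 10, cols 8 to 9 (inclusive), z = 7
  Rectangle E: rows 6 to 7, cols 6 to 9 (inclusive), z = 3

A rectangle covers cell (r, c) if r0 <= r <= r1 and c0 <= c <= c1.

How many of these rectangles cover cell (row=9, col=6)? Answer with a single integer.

Check cell (9,6):
  A: rows 6-9 cols 5-8 -> covers
  B: rows 3-6 cols 3-8 -> outside (row miss)
  C: rows 1-4 cols 6-8 -> outside (row miss)
  D: rows 7-10 cols 8-9 -> outside (col miss)
  E: rows 6-7 cols 6-9 -> outside (row miss)
Count covering = 1

Answer: 1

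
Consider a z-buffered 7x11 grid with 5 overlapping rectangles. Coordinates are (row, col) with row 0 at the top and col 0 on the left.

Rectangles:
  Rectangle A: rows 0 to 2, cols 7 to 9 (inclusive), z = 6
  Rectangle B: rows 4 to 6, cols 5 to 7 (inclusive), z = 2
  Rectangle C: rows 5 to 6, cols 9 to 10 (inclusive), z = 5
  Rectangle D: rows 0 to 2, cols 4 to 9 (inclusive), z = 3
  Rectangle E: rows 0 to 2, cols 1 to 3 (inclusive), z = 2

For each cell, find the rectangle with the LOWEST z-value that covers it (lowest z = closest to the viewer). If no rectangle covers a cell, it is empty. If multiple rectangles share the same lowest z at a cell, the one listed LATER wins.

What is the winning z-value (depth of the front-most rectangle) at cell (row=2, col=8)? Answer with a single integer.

Check cell (2,8):
  A: rows 0-2 cols 7-9 z=6 -> covers; best now A (z=6)
  B: rows 4-6 cols 5-7 -> outside (row miss)
  C: rows 5-6 cols 9-10 -> outside (row miss)
  D: rows 0-2 cols 4-9 z=3 -> covers; best now D (z=3)
  E: rows 0-2 cols 1-3 -> outside (col miss)
Winner: D at z=3

Answer: 3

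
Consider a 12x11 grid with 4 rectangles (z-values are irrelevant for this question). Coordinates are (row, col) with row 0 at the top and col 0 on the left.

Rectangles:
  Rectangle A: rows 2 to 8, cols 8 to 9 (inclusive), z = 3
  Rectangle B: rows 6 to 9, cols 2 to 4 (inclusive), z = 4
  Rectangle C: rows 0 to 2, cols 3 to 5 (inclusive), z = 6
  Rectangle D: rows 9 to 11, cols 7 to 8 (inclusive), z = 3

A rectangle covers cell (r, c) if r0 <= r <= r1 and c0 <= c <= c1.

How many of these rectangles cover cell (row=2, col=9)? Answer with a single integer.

Answer: 1

Derivation:
Check cell (2,9):
  A: rows 2-8 cols 8-9 -> covers
  B: rows 6-9 cols 2-4 -> outside (row miss)
  C: rows 0-2 cols 3-5 -> outside (col miss)
  D: rows 9-11 cols 7-8 -> outside (row miss)
Count covering = 1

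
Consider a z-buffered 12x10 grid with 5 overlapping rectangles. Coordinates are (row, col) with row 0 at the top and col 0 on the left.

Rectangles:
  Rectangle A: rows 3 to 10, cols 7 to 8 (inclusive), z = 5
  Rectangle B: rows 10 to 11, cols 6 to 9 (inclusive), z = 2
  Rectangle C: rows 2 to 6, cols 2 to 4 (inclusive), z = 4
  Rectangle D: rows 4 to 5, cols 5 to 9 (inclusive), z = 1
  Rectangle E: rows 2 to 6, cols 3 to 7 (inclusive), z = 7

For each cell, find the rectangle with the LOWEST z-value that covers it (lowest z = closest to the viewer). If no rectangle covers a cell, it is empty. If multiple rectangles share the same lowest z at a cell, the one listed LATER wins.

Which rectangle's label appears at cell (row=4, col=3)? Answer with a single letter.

Answer: C

Derivation:
Check cell (4,3):
  A: rows 3-10 cols 7-8 -> outside (col miss)
  B: rows 10-11 cols 6-9 -> outside (row miss)
  C: rows 2-6 cols 2-4 z=4 -> covers; best now C (z=4)
  D: rows 4-5 cols 5-9 -> outside (col miss)
  E: rows 2-6 cols 3-7 z=7 -> covers; best now C (z=4)
Winner: C at z=4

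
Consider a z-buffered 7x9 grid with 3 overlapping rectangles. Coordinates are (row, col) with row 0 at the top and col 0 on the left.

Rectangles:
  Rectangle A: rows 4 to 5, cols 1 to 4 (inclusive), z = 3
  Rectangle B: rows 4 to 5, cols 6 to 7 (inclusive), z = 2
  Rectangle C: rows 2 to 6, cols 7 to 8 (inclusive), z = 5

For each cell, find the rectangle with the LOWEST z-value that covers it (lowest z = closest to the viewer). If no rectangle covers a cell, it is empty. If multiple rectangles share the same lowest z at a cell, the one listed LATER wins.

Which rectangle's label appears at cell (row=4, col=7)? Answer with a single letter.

Check cell (4,7):
  A: rows 4-5 cols 1-4 -> outside (col miss)
  B: rows 4-5 cols 6-7 z=2 -> covers; best now B (z=2)
  C: rows 2-6 cols 7-8 z=5 -> covers; best now B (z=2)
Winner: B at z=2

Answer: B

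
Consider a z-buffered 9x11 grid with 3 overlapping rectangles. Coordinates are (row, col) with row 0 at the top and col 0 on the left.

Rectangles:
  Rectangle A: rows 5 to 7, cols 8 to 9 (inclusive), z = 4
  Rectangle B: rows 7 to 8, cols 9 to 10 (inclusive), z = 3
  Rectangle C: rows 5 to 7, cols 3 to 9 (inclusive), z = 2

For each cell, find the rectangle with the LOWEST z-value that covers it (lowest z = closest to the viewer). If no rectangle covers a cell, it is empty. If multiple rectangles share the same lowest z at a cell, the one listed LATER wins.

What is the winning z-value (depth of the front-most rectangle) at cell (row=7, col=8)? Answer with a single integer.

Check cell (7,8):
  A: rows 5-7 cols 8-9 z=4 -> covers; best now A (z=4)
  B: rows 7-8 cols 9-10 -> outside (col miss)
  C: rows 5-7 cols 3-9 z=2 -> covers; best now C (z=2)
Winner: C at z=2

Answer: 2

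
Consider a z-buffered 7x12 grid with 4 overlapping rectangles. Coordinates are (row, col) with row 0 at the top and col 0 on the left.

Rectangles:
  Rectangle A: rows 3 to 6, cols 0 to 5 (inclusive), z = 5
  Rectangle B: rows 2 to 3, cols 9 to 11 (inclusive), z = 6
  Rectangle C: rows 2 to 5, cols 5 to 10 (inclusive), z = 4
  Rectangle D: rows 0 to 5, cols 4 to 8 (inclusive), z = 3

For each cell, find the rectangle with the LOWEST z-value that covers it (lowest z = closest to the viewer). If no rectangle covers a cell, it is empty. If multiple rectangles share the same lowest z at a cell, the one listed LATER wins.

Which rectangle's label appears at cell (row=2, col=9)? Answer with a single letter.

Answer: C

Derivation:
Check cell (2,9):
  A: rows 3-6 cols 0-5 -> outside (row miss)
  B: rows 2-3 cols 9-11 z=6 -> covers; best now B (z=6)
  C: rows 2-5 cols 5-10 z=4 -> covers; best now C (z=4)
  D: rows 0-5 cols 4-8 -> outside (col miss)
Winner: C at z=4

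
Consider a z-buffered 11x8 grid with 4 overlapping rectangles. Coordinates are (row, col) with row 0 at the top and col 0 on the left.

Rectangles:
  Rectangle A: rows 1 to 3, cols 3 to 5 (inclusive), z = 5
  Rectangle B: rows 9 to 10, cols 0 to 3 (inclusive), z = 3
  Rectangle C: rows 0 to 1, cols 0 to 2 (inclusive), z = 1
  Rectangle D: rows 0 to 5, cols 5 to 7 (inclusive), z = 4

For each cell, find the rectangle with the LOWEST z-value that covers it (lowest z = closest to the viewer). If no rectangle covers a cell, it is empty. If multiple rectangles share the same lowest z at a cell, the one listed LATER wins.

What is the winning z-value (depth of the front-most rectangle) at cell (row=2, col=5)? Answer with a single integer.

Answer: 4

Derivation:
Check cell (2,5):
  A: rows 1-3 cols 3-5 z=5 -> covers; best now A (z=5)
  B: rows 9-10 cols 0-3 -> outside (row miss)
  C: rows 0-1 cols 0-2 -> outside (row miss)
  D: rows 0-5 cols 5-7 z=4 -> covers; best now D (z=4)
Winner: D at z=4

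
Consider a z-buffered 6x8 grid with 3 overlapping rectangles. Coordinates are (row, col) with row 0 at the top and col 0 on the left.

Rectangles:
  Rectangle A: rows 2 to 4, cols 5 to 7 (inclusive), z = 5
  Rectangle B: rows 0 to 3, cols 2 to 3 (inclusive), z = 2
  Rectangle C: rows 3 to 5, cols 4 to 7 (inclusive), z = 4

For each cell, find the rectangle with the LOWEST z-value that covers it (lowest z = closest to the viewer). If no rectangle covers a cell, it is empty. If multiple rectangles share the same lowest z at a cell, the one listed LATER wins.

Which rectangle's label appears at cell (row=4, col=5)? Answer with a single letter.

Check cell (4,5):
  A: rows 2-4 cols 5-7 z=5 -> covers; best now A (z=5)
  B: rows 0-3 cols 2-3 -> outside (row miss)
  C: rows 3-5 cols 4-7 z=4 -> covers; best now C (z=4)
Winner: C at z=4

Answer: C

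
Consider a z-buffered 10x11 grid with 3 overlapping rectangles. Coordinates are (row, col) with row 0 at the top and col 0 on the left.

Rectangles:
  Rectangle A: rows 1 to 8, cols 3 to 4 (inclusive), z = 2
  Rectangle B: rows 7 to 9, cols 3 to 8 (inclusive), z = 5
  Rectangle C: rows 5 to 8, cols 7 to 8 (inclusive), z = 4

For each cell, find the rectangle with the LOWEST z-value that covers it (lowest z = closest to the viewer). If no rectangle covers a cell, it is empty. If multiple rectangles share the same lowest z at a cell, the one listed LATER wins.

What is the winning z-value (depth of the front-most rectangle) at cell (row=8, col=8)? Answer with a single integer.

Answer: 4

Derivation:
Check cell (8,8):
  A: rows 1-8 cols 3-4 -> outside (col miss)
  B: rows 7-9 cols 3-8 z=5 -> covers; best now B (z=5)
  C: rows 5-8 cols 7-8 z=4 -> covers; best now C (z=4)
Winner: C at z=4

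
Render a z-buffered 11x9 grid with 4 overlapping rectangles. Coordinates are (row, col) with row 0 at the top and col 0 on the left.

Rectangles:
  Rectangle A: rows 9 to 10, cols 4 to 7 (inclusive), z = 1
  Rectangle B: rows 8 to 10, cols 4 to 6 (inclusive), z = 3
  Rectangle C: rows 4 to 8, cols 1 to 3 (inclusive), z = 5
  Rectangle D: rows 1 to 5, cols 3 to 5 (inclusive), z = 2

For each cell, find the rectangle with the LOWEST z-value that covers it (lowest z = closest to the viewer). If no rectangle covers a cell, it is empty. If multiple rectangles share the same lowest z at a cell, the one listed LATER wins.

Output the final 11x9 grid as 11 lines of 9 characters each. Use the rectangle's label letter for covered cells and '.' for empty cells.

.........
...DDD...
...DDD...
...DDD...
.CCDDD...
.CCDDD...
.CCC.....
.CCC.....
.CCCBBB..
....AAAA.
....AAAA.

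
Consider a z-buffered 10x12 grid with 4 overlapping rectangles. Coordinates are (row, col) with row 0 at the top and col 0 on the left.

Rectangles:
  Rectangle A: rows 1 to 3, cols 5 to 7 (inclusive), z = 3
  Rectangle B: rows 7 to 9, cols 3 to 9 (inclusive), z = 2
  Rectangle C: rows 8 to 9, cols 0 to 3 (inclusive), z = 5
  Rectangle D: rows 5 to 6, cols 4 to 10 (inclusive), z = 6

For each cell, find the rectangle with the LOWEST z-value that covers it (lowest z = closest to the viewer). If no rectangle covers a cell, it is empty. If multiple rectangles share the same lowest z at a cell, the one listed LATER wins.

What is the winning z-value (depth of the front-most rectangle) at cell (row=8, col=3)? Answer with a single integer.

Check cell (8,3):
  A: rows 1-3 cols 5-7 -> outside (row miss)
  B: rows 7-9 cols 3-9 z=2 -> covers; best now B (z=2)
  C: rows 8-9 cols 0-3 z=5 -> covers; best now B (z=2)
  D: rows 5-6 cols 4-10 -> outside (row miss)
Winner: B at z=2

Answer: 2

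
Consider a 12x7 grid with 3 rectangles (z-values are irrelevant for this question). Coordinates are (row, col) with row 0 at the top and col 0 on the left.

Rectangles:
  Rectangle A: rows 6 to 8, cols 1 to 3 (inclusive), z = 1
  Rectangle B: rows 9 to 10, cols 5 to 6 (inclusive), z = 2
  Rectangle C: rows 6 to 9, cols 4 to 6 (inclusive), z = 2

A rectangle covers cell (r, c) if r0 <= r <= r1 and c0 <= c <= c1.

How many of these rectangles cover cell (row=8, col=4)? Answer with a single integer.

Check cell (8,4):
  A: rows 6-8 cols 1-3 -> outside (col miss)
  B: rows 9-10 cols 5-6 -> outside (row miss)
  C: rows 6-9 cols 4-6 -> covers
Count covering = 1

Answer: 1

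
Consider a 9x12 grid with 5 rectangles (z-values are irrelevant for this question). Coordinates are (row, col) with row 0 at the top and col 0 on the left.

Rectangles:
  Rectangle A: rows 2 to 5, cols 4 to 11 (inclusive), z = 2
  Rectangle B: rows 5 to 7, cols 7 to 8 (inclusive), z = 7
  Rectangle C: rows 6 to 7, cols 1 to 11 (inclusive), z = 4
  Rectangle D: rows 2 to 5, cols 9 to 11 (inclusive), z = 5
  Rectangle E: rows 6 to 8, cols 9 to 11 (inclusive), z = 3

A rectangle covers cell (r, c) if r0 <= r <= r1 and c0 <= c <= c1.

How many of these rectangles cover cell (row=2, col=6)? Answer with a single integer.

Check cell (2,6):
  A: rows 2-5 cols 4-11 -> covers
  B: rows 5-7 cols 7-8 -> outside (row miss)
  C: rows 6-7 cols 1-11 -> outside (row miss)
  D: rows 2-5 cols 9-11 -> outside (col miss)
  E: rows 6-8 cols 9-11 -> outside (row miss)
Count covering = 1

Answer: 1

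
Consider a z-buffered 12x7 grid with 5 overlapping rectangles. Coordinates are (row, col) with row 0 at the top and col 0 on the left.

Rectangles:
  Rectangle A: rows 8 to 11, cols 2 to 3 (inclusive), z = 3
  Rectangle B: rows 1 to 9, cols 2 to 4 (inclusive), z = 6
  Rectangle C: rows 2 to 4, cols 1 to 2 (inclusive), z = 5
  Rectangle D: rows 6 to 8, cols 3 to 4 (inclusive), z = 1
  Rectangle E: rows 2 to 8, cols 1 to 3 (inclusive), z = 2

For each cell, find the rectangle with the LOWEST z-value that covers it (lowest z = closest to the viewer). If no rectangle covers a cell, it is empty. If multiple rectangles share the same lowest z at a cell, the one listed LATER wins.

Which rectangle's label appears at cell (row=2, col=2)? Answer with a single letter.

Answer: E

Derivation:
Check cell (2,2):
  A: rows 8-11 cols 2-3 -> outside (row miss)
  B: rows 1-9 cols 2-4 z=6 -> covers; best now B (z=6)
  C: rows 2-4 cols 1-2 z=5 -> covers; best now C (z=5)
  D: rows 6-8 cols 3-4 -> outside (row miss)
  E: rows 2-8 cols 1-3 z=2 -> covers; best now E (z=2)
Winner: E at z=2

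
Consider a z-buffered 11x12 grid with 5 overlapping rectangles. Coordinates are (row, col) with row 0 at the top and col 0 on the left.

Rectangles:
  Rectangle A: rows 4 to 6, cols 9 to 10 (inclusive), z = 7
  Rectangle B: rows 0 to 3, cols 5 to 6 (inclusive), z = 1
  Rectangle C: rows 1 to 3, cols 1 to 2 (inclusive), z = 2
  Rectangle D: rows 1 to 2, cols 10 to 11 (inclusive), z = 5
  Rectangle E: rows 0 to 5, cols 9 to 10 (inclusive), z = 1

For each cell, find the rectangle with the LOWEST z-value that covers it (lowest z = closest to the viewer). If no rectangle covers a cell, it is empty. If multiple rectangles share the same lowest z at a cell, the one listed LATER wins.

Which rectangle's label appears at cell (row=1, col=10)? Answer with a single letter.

Answer: E

Derivation:
Check cell (1,10):
  A: rows 4-6 cols 9-10 -> outside (row miss)
  B: rows 0-3 cols 5-6 -> outside (col miss)
  C: rows 1-3 cols 1-2 -> outside (col miss)
  D: rows 1-2 cols 10-11 z=5 -> covers; best now D (z=5)
  E: rows 0-5 cols 9-10 z=1 -> covers; best now E (z=1)
Winner: E at z=1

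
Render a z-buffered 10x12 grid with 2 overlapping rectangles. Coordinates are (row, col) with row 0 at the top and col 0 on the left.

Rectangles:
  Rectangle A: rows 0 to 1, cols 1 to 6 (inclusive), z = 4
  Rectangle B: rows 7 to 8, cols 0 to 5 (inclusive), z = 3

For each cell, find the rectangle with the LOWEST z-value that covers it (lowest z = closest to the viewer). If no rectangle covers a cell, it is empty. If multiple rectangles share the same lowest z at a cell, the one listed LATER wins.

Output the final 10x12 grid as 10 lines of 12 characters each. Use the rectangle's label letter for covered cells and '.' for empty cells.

.AAAAAA.....
.AAAAAA.....
............
............
............
............
............
BBBBBB......
BBBBBB......
............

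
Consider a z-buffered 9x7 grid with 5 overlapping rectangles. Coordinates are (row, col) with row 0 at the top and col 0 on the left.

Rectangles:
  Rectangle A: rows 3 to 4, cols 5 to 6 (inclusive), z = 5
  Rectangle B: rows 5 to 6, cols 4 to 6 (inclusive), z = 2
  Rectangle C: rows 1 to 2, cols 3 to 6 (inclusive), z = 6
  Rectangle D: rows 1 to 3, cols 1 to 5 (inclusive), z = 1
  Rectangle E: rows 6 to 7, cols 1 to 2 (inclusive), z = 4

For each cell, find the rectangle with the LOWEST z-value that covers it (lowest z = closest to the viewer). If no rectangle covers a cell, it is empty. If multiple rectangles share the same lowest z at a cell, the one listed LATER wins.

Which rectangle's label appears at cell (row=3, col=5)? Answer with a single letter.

Check cell (3,5):
  A: rows 3-4 cols 5-6 z=5 -> covers; best now A (z=5)
  B: rows 5-6 cols 4-6 -> outside (row miss)
  C: rows 1-2 cols 3-6 -> outside (row miss)
  D: rows 1-3 cols 1-5 z=1 -> covers; best now D (z=1)
  E: rows 6-7 cols 1-2 -> outside (row miss)
Winner: D at z=1

Answer: D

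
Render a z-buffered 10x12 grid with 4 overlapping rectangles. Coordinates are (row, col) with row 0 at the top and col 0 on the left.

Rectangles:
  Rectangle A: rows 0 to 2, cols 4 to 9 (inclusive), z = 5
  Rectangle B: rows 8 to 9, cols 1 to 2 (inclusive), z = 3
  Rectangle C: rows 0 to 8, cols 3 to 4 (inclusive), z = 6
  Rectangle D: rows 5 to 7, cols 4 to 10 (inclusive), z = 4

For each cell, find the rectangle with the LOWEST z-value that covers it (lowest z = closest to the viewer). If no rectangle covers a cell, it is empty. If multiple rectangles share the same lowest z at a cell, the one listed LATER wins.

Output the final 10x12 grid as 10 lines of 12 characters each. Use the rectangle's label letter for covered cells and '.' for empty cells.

...CAAAAAA..
...CAAAAAA..
...CAAAAAA..
...CC.......
...CC.......
...CDDDDDDD.
...CDDDDDDD.
...CDDDDDDD.
.BBCC.......
.BB.........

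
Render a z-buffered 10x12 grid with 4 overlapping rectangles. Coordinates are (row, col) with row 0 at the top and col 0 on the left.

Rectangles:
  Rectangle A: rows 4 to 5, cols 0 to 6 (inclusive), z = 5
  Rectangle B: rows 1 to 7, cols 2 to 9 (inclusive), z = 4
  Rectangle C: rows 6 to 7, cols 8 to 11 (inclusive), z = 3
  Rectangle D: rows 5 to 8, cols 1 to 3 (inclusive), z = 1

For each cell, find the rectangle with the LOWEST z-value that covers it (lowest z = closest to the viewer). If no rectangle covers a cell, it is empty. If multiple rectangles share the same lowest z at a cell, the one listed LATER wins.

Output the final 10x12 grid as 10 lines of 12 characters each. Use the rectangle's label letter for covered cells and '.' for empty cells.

............
..BBBBBBBB..
..BBBBBBBB..
..BBBBBBBB..
AABBBBBBBB..
ADDDBBBBBB..
.DDDBBBBCCCC
.DDDBBBBCCCC
.DDD........
............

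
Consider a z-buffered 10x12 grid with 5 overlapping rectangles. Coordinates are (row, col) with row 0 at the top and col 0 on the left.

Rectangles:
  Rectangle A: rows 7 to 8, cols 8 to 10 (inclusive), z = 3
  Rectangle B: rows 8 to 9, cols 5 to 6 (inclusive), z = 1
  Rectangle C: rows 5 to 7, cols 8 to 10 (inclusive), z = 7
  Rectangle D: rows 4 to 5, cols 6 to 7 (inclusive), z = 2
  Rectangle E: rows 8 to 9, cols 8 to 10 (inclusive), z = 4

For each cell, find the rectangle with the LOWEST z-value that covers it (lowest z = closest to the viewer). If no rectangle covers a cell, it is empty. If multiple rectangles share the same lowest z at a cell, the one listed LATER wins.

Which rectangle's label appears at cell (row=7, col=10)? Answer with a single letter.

Answer: A

Derivation:
Check cell (7,10):
  A: rows 7-8 cols 8-10 z=3 -> covers; best now A (z=3)
  B: rows 8-9 cols 5-6 -> outside (row miss)
  C: rows 5-7 cols 8-10 z=7 -> covers; best now A (z=3)
  D: rows 4-5 cols 6-7 -> outside (row miss)
  E: rows 8-9 cols 8-10 -> outside (row miss)
Winner: A at z=3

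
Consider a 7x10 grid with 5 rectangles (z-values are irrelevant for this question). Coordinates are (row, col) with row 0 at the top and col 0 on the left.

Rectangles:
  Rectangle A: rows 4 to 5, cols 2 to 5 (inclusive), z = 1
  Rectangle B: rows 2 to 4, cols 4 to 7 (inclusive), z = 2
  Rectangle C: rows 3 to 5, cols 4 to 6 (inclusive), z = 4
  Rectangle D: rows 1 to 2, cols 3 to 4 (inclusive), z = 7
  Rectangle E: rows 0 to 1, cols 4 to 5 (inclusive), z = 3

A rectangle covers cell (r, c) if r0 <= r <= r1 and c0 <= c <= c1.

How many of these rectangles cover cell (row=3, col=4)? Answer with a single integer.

Answer: 2

Derivation:
Check cell (3,4):
  A: rows 4-5 cols 2-5 -> outside (row miss)
  B: rows 2-4 cols 4-7 -> covers
  C: rows 3-5 cols 4-6 -> covers
  D: rows 1-2 cols 3-4 -> outside (row miss)
  E: rows 0-1 cols 4-5 -> outside (row miss)
Count covering = 2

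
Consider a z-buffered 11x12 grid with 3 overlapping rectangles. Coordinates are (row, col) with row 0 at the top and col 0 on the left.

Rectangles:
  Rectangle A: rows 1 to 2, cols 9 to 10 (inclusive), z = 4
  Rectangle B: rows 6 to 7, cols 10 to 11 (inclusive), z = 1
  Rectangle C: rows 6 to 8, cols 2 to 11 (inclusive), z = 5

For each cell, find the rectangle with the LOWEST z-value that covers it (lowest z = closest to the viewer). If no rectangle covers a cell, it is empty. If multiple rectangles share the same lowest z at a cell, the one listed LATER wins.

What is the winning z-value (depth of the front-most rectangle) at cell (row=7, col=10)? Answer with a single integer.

Check cell (7,10):
  A: rows 1-2 cols 9-10 -> outside (row miss)
  B: rows 6-7 cols 10-11 z=1 -> covers; best now B (z=1)
  C: rows 6-8 cols 2-11 z=5 -> covers; best now B (z=1)
Winner: B at z=1

Answer: 1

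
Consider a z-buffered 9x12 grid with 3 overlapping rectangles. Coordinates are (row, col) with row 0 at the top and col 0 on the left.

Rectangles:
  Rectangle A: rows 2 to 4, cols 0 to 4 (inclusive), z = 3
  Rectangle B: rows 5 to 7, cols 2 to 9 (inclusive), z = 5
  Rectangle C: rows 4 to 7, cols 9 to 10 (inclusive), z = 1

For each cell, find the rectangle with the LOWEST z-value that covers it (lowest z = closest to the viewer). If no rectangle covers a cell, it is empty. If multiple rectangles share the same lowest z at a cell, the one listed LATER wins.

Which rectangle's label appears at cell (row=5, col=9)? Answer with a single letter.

Answer: C

Derivation:
Check cell (5,9):
  A: rows 2-4 cols 0-4 -> outside (row miss)
  B: rows 5-7 cols 2-9 z=5 -> covers; best now B (z=5)
  C: rows 4-7 cols 9-10 z=1 -> covers; best now C (z=1)
Winner: C at z=1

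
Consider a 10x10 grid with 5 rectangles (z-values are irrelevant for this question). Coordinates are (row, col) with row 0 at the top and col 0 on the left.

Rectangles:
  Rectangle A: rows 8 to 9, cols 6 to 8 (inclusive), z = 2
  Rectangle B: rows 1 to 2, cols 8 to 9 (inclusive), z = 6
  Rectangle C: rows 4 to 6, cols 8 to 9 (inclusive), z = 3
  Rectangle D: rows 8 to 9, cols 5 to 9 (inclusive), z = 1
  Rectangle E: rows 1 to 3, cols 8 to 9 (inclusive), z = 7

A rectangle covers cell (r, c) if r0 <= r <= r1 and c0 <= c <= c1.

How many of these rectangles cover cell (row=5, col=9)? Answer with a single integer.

Check cell (5,9):
  A: rows 8-9 cols 6-8 -> outside (row miss)
  B: rows 1-2 cols 8-9 -> outside (row miss)
  C: rows 4-6 cols 8-9 -> covers
  D: rows 8-9 cols 5-9 -> outside (row miss)
  E: rows 1-3 cols 8-9 -> outside (row miss)
Count covering = 1

Answer: 1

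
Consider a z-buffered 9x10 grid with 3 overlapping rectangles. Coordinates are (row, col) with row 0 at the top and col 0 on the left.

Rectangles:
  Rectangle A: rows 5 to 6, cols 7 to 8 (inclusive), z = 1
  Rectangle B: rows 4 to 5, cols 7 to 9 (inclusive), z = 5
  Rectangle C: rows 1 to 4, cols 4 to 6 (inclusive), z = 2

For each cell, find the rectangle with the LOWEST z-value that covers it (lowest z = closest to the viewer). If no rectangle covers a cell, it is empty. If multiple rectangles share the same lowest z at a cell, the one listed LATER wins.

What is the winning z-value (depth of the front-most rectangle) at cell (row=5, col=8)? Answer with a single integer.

Check cell (5,8):
  A: rows 5-6 cols 7-8 z=1 -> covers; best now A (z=1)
  B: rows 4-5 cols 7-9 z=5 -> covers; best now A (z=1)
  C: rows 1-4 cols 4-6 -> outside (row miss)
Winner: A at z=1

Answer: 1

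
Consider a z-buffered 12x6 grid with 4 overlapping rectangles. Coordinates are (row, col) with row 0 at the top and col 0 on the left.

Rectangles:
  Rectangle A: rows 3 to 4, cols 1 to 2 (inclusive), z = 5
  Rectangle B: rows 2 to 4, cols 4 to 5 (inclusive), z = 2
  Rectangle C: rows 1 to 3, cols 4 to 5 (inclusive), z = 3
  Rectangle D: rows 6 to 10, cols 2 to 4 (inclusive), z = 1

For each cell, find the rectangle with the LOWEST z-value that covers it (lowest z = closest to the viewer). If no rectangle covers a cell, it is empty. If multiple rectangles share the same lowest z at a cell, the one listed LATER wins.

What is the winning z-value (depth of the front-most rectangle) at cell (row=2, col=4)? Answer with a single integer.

Check cell (2,4):
  A: rows 3-4 cols 1-2 -> outside (row miss)
  B: rows 2-4 cols 4-5 z=2 -> covers; best now B (z=2)
  C: rows 1-3 cols 4-5 z=3 -> covers; best now B (z=2)
  D: rows 6-10 cols 2-4 -> outside (row miss)
Winner: B at z=2

Answer: 2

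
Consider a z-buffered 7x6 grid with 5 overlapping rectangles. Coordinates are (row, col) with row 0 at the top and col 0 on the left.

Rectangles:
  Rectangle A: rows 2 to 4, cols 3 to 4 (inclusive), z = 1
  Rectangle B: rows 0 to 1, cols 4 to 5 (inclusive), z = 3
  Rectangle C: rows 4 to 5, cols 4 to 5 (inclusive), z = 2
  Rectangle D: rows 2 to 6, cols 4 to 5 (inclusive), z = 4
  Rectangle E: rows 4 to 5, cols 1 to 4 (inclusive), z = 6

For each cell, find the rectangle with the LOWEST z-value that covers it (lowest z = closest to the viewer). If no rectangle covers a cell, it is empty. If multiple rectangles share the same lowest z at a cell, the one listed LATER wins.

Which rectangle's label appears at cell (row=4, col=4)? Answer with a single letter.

Answer: A

Derivation:
Check cell (4,4):
  A: rows 2-4 cols 3-4 z=1 -> covers; best now A (z=1)
  B: rows 0-1 cols 4-5 -> outside (row miss)
  C: rows 4-5 cols 4-5 z=2 -> covers; best now A (z=1)
  D: rows 2-6 cols 4-5 z=4 -> covers; best now A (z=1)
  E: rows 4-5 cols 1-4 z=6 -> covers; best now A (z=1)
Winner: A at z=1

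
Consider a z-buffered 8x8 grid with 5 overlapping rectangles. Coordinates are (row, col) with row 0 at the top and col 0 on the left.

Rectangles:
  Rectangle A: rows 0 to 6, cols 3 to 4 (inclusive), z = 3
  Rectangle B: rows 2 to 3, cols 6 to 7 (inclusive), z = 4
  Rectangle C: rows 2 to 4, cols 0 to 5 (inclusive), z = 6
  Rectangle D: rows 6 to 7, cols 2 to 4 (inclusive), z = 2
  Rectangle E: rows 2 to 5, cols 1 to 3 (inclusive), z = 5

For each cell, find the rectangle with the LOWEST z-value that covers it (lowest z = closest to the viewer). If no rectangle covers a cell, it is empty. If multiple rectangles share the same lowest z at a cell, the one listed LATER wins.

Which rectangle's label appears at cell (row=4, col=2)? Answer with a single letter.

Answer: E

Derivation:
Check cell (4,2):
  A: rows 0-6 cols 3-4 -> outside (col miss)
  B: rows 2-3 cols 6-7 -> outside (row miss)
  C: rows 2-4 cols 0-5 z=6 -> covers; best now C (z=6)
  D: rows 6-7 cols 2-4 -> outside (row miss)
  E: rows 2-5 cols 1-3 z=5 -> covers; best now E (z=5)
Winner: E at z=5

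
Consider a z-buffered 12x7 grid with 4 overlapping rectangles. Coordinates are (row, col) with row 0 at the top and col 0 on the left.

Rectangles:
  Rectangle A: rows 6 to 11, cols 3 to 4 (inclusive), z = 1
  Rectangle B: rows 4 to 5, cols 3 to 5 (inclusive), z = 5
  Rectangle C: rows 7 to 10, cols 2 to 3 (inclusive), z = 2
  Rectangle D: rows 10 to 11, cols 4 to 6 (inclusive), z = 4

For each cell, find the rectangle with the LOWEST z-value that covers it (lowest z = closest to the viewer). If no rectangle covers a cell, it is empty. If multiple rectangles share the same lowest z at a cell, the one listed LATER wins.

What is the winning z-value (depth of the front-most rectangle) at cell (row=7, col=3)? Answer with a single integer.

Check cell (7,3):
  A: rows 6-11 cols 3-4 z=1 -> covers; best now A (z=1)
  B: rows 4-5 cols 3-5 -> outside (row miss)
  C: rows 7-10 cols 2-3 z=2 -> covers; best now A (z=1)
  D: rows 10-11 cols 4-6 -> outside (row miss)
Winner: A at z=1

Answer: 1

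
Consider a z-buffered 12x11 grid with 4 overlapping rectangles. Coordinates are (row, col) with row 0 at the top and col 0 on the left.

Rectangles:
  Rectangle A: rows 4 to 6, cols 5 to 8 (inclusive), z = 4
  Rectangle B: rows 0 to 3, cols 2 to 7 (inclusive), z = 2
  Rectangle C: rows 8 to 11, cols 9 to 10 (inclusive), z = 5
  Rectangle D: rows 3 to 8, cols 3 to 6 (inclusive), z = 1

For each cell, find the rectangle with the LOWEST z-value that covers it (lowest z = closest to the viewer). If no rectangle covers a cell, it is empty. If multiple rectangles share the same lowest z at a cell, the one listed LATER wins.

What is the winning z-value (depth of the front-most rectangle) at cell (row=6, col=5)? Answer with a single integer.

Answer: 1

Derivation:
Check cell (6,5):
  A: rows 4-6 cols 5-8 z=4 -> covers; best now A (z=4)
  B: rows 0-3 cols 2-7 -> outside (row miss)
  C: rows 8-11 cols 9-10 -> outside (row miss)
  D: rows 3-8 cols 3-6 z=1 -> covers; best now D (z=1)
Winner: D at z=1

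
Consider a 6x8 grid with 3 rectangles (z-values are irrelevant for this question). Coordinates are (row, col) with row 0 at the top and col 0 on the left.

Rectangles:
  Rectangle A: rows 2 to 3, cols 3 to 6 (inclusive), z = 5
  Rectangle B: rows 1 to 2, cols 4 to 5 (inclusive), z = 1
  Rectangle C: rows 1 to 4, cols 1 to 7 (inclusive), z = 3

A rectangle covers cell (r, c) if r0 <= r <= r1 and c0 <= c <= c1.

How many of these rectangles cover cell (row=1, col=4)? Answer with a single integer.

Check cell (1,4):
  A: rows 2-3 cols 3-6 -> outside (row miss)
  B: rows 1-2 cols 4-5 -> covers
  C: rows 1-4 cols 1-7 -> covers
Count covering = 2

Answer: 2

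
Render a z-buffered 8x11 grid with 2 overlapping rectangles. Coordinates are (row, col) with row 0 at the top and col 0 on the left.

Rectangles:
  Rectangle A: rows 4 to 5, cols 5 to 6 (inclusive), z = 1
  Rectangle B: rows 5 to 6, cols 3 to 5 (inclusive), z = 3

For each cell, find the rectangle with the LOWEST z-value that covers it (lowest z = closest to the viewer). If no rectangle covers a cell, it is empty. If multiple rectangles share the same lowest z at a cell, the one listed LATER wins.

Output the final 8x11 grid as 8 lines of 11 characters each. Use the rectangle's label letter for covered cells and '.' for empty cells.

...........
...........
...........
...........
.....AA....
...BBAA....
...BBB.....
...........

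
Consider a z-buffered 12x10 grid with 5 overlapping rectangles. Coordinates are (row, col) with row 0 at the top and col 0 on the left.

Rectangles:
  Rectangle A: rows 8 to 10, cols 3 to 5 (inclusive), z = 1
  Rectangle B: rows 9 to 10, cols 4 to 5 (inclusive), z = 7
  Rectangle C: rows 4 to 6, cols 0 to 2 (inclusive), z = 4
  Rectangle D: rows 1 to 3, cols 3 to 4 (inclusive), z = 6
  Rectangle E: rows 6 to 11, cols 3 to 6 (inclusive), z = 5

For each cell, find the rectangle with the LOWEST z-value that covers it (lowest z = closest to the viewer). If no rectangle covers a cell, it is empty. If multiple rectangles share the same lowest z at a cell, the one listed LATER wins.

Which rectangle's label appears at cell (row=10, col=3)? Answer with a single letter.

Answer: A

Derivation:
Check cell (10,3):
  A: rows 8-10 cols 3-5 z=1 -> covers; best now A (z=1)
  B: rows 9-10 cols 4-5 -> outside (col miss)
  C: rows 4-6 cols 0-2 -> outside (row miss)
  D: rows 1-3 cols 3-4 -> outside (row miss)
  E: rows 6-11 cols 3-6 z=5 -> covers; best now A (z=1)
Winner: A at z=1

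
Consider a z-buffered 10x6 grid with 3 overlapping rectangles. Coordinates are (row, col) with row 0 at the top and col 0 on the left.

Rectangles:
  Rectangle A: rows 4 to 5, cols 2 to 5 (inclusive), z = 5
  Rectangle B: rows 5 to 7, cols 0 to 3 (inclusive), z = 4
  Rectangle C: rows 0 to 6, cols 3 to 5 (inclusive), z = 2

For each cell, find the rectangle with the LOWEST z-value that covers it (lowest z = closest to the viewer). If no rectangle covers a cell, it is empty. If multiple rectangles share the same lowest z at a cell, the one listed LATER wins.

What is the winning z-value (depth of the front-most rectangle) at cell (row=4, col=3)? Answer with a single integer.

Answer: 2

Derivation:
Check cell (4,3):
  A: rows 4-5 cols 2-5 z=5 -> covers; best now A (z=5)
  B: rows 5-7 cols 0-3 -> outside (row miss)
  C: rows 0-6 cols 3-5 z=2 -> covers; best now C (z=2)
Winner: C at z=2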